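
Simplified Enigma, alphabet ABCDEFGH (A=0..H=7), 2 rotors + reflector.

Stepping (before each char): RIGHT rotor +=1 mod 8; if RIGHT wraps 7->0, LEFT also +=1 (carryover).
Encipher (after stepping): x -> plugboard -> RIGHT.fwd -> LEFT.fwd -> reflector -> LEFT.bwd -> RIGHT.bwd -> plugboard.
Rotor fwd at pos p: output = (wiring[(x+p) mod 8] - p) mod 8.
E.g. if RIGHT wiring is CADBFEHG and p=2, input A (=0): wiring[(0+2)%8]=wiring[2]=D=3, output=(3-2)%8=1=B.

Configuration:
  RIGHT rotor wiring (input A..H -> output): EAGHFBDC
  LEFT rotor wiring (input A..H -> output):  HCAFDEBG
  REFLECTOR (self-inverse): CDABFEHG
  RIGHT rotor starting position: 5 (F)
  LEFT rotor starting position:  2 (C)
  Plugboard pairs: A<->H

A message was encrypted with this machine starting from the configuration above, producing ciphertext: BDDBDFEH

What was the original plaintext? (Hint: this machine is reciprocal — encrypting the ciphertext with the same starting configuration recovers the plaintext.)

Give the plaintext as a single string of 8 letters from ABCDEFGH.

Answer: EHEHBDHG

Derivation:
Char 1 ('B'): step: R->6, L=2; B->plug->B->R->E->L->H->refl->G->L'->A->R'->E->plug->E
Char 2 ('D'): step: R->7, L=2; D->plug->D->R->H->L->A->refl->C->L'->D->R'->A->plug->H
Char 3 ('D'): step: R->0, L->3 (L advanced); D->plug->D->R->H->L->F->refl->E->L'->F->R'->E->plug->E
Char 4 ('B'): step: R->1, L=3; B->plug->B->R->F->L->E->refl->F->L'->H->R'->A->plug->H
Char 5 ('D'): step: R->2, L=3; D->plug->D->R->H->L->F->refl->E->L'->F->R'->B->plug->B
Char 6 ('F'): step: R->3, L=3; F->plug->F->R->B->L->A->refl->C->L'->A->R'->D->plug->D
Char 7 ('E'): step: R->4, L=3; E->plug->E->R->A->L->C->refl->A->L'->B->R'->A->plug->H
Char 8 ('H'): step: R->5, L=3; H->plug->A->R->E->L->D->refl->B->L'->C->R'->G->plug->G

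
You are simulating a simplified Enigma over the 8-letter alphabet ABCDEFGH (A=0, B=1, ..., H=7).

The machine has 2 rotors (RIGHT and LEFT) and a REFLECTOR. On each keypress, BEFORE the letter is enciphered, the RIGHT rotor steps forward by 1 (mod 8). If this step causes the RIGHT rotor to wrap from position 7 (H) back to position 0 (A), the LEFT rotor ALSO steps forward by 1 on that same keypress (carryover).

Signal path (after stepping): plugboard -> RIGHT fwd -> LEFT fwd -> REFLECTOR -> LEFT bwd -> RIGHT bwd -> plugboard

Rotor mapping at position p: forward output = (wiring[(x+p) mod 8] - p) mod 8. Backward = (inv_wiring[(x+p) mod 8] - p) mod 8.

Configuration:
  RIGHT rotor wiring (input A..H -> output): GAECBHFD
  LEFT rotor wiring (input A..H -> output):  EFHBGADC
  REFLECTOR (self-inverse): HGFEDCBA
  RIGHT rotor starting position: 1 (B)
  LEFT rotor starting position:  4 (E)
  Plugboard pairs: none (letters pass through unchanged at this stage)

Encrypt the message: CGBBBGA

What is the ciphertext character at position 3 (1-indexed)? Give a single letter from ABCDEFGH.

Char 1 ('C'): step: R->2, L=4; C->plug->C->R->H->L->F->refl->C->L'->A->R'->B->plug->B
Char 2 ('G'): step: R->3, L=4; G->plug->G->R->F->L->B->refl->G->L'->D->R'->F->plug->F
Char 3 ('B'): step: R->4, L=4; B->plug->B->R->D->L->G->refl->B->L'->F->R'->A->plug->A

A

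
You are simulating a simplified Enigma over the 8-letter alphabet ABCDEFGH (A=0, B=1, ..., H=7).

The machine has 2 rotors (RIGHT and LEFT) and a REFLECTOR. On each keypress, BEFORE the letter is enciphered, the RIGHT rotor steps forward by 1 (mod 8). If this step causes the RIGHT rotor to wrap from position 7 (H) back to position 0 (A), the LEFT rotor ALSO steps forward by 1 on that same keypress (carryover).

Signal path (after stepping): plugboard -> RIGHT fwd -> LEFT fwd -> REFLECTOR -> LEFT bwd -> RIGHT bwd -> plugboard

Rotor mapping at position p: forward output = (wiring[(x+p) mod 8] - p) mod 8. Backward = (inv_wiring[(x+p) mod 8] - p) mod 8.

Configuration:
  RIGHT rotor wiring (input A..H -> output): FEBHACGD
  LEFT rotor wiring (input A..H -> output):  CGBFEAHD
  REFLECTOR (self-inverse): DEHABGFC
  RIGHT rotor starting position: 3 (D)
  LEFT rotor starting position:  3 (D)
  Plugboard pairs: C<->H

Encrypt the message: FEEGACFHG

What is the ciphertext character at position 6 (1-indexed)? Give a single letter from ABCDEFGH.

Char 1 ('F'): step: R->4, L=3; F->plug->F->R->A->L->C->refl->H->L'->F->R'->G->plug->G
Char 2 ('E'): step: R->5, L=3; E->plug->E->R->H->L->G->refl->F->L'->C->R'->G->plug->G
Char 3 ('E'): step: R->6, L=3; E->plug->E->R->D->L->E->refl->B->L'->B->R'->F->plug->F
Char 4 ('G'): step: R->7, L=3; G->plug->G->R->D->L->E->refl->B->L'->B->R'->F->plug->F
Char 5 ('A'): step: R->0, L->4 (L advanced); A->plug->A->R->F->L->C->refl->H->L'->D->R'->H->plug->C
Char 6 ('C'): step: R->1, L=4; C->plug->H->R->E->L->G->refl->F->L'->G->R'->C->plug->H

H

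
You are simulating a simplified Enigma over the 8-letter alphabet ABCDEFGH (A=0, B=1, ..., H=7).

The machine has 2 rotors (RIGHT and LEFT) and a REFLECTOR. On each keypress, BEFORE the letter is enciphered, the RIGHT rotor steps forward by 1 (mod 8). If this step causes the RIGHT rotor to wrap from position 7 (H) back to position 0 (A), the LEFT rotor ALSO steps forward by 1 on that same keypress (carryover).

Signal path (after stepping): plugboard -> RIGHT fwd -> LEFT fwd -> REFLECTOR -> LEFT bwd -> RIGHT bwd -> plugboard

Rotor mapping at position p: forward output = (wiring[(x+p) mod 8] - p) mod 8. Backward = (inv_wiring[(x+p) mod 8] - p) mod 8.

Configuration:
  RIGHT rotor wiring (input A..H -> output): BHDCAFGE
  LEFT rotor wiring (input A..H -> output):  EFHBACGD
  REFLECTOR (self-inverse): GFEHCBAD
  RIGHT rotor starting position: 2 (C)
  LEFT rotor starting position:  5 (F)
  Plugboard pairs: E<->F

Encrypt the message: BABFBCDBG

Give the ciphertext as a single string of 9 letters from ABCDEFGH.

Answer: ECABDEAEF

Derivation:
Char 1 ('B'): step: R->3, L=5; B->plug->B->R->F->L->C->refl->E->L'->G->R'->F->plug->E
Char 2 ('A'): step: R->4, L=5; A->plug->A->R->E->L->A->refl->G->L'->C->R'->C->plug->C
Char 3 ('B'): step: R->5, L=5; B->plug->B->R->B->L->B->refl->F->L'->A->R'->A->plug->A
Char 4 ('F'): step: R->6, L=5; F->plug->E->R->F->L->C->refl->E->L'->G->R'->B->plug->B
Char 5 ('B'): step: R->7, L=5; B->plug->B->R->C->L->G->refl->A->L'->E->R'->D->plug->D
Char 6 ('C'): step: R->0, L->6 (L advanced); C->plug->C->R->D->L->H->refl->D->L'->F->R'->F->plug->E
Char 7 ('D'): step: R->1, L=6; D->plug->D->R->H->L->E->refl->C->L'->G->R'->A->plug->A
Char 8 ('B'): step: R->2, L=6; B->plug->B->R->A->L->A->refl->G->L'->C->R'->F->plug->E
Char 9 ('G'): step: R->3, L=6; G->plug->G->R->E->L->B->refl->F->L'->B->R'->E->plug->F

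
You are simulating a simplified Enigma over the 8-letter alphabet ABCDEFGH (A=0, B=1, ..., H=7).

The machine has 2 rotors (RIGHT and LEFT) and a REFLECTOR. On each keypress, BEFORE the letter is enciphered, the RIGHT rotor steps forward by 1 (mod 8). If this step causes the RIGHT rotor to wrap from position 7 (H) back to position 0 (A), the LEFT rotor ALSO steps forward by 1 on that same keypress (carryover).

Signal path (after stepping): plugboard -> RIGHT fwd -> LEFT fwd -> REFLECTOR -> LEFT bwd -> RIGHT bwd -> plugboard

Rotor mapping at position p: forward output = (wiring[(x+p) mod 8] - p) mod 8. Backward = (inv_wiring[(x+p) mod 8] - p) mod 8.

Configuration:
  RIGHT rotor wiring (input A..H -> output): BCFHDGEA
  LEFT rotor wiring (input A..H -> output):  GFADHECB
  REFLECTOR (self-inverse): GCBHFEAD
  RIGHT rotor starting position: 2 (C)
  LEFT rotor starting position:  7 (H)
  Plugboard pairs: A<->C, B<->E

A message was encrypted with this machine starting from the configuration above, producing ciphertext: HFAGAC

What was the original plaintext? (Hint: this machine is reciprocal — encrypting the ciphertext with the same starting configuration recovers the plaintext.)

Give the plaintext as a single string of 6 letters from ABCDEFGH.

Answer: BDFEBA

Derivation:
Char 1 ('H'): step: R->3, L=7; H->plug->H->R->C->L->G->refl->A->L'->F->R'->E->plug->B
Char 2 ('F'): step: R->4, L=7; F->plug->F->R->G->L->F->refl->E->L'->E->R'->D->plug->D
Char 3 ('A'): step: R->5, L=7; A->plug->C->R->D->L->B->refl->C->L'->A->R'->F->plug->F
Char 4 ('G'): step: R->6, L=7; G->plug->G->R->F->L->A->refl->G->L'->C->R'->B->plug->E
Char 5 ('A'): step: R->7, L=7; A->plug->C->R->D->L->B->refl->C->L'->A->R'->E->plug->B
Char 6 ('C'): step: R->0, L->0 (L advanced); C->plug->A->R->B->L->F->refl->E->L'->F->R'->C->plug->A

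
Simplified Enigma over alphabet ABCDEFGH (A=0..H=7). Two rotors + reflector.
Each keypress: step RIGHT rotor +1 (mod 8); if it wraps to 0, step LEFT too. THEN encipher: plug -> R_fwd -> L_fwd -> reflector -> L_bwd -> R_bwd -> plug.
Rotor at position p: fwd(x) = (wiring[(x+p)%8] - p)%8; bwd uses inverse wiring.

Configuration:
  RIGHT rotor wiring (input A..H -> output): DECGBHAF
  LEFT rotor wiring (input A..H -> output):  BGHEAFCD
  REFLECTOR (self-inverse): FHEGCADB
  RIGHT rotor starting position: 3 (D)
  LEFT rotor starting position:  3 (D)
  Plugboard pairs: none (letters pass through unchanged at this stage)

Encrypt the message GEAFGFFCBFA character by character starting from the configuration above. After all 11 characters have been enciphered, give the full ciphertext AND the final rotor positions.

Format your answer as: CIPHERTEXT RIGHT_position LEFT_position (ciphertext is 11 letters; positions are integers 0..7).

Answer: AABEHGGHDCD 6 4

Derivation:
Char 1 ('G'): step: R->4, L=3; G->plug->G->R->G->L->D->refl->G->L'->F->R'->A->plug->A
Char 2 ('E'): step: R->5, L=3; E->plug->E->R->H->L->E->refl->C->L'->C->R'->A->plug->A
Char 3 ('A'): step: R->6, L=3; A->plug->A->R->C->L->C->refl->E->L'->H->R'->B->plug->B
Char 4 ('F'): step: R->7, L=3; F->plug->F->R->C->L->C->refl->E->L'->H->R'->E->plug->E
Char 5 ('G'): step: R->0, L->4 (L advanced); G->plug->G->R->A->L->E->refl->C->L'->F->R'->H->plug->H
Char 6 ('F'): step: R->1, L=4; F->plug->F->R->H->L->A->refl->F->L'->E->R'->G->plug->G
Char 7 ('F'): step: R->2, L=4; F->plug->F->R->D->L->H->refl->B->L'->B->R'->G->plug->G
Char 8 ('C'): step: R->3, L=4; C->plug->C->R->E->L->F->refl->A->L'->H->R'->H->plug->H
Char 9 ('B'): step: R->4, L=4; B->plug->B->R->D->L->H->refl->B->L'->B->R'->D->plug->D
Char 10 ('F'): step: R->5, L=4; F->plug->F->R->F->L->C->refl->E->L'->A->R'->C->plug->C
Char 11 ('A'): step: R->6, L=4; A->plug->A->R->C->L->G->refl->D->L'->G->R'->D->plug->D
Final: ciphertext=AABEHGGHDCD, RIGHT=6, LEFT=4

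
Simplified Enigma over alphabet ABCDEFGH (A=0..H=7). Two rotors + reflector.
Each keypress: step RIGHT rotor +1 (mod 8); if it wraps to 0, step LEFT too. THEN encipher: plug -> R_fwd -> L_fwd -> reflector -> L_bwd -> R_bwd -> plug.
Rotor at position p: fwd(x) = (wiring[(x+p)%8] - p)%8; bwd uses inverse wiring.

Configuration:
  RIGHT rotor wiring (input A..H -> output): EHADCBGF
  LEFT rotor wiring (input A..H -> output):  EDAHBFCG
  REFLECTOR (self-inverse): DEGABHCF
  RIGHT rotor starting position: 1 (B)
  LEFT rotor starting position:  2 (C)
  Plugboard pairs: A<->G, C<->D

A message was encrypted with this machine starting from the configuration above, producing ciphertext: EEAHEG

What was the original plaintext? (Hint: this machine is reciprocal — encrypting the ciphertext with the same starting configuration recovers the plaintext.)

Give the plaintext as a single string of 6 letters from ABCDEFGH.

Char 1 ('E'): step: R->2, L=2; E->plug->E->R->E->L->A->refl->D->L'->D->R'->F->plug->F
Char 2 ('E'): step: R->3, L=2; E->plug->E->R->C->L->H->refl->F->L'->B->R'->F->plug->F
Char 3 ('A'): step: R->4, L=2; A->plug->G->R->E->L->A->refl->D->L'->D->R'->F->plug->F
Char 4 ('H'): step: R->5, L=2; H->plug->H->R->F->L->E->refl->B->L'->H->R'->D->plug->C
Char 5 ('E'): step: R->6, L=2; E->plug->E->R->C->L->H->refl->F->L'->B->R'->D->plug->C
Char 6 ('G'): step: R->7, L=2; G->plug->A->R->G->L->C->refl->G->L'->A->R'->C->plug->D

Answer: FFFCCD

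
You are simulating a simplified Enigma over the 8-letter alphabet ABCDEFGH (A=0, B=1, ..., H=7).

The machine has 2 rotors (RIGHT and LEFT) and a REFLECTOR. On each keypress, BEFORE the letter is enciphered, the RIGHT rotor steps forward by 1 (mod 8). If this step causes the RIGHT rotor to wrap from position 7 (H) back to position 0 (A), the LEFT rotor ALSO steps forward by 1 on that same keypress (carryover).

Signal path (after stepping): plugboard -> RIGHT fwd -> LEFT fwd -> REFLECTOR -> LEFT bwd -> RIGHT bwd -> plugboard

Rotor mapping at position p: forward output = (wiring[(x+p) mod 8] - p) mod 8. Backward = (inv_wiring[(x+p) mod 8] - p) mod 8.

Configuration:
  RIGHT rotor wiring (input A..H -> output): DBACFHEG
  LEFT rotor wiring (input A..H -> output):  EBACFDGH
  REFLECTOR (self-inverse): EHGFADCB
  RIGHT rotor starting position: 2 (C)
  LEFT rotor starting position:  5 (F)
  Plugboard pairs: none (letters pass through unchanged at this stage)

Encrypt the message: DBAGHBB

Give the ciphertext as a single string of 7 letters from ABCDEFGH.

Char 1 ('D'): step: R->3, L=5; D->plug->D->R->B->L->B->refl->H->L'->D->R'->E->plug->E
Char 2 ('B'): step: R->4, L=5; B->plug->B->R->D->L->H->refl->B->L'->B->R'->A->plug->A
Char 3 ('A'): step: R->5, L=5; A->plug->A->R->C->L->C->refl->G->L'->A->R'->H->plug->H
Char 4 ('G'): step: R->6, L=5; G->plug->G->R->H->L->A->refl->E->L'->E->R'->F->plug->F
Char 5 ('H'): step: R->7, L=5; H->plug->H->R->F->L->D->refl->F->L'->G->R'->F->plug->F
Char 6 ('B'): step: R->0, L->6 (L advanced); B->plug->B->R->B->L->B->refl->H->L'->G->R'->H->plug->H
Char 7 ('B'): step: R->1, L=6; B->plug->B->R->H->L->F->refl->D->L'->D->R'->F->plug->F

Answer: EAHFFHF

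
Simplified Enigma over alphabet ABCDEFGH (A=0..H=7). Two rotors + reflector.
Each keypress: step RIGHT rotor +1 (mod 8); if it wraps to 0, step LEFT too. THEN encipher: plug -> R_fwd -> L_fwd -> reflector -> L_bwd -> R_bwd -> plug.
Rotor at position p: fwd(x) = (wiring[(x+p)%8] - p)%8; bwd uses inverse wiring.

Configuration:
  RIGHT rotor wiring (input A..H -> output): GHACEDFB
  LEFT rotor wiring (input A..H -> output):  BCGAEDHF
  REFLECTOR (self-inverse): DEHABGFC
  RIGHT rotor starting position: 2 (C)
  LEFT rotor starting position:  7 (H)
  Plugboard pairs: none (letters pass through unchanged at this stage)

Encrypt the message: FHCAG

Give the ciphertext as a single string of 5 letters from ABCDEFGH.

Answer: BGAEH

Derivation:
Char 1 ('F'): step: R->3, L=7; F->plug->F->R->D->L->H->refl->C->L'->B->R'->B->plug->B
Char 2 ('H'): step: R->4, L=7; H->plug->H->R->G->L->E->refl->B->L'->E->R'->G->plug->G
Char 3 ('C'): step: R->5, L=7; C->plug->C->R->E->L->B->refl->E->L'->G->R'->A->plug->A
Char 4 ('A'): step: R->6, L=7; A->plug->A->R->H->L->A->refl->D->L'->C->R'->E->plug->E
Char 5 ('G'): step: R->7, L=7; G->plug->G->R->E->L->B->refl->E->L'->G->R'->H->plug->H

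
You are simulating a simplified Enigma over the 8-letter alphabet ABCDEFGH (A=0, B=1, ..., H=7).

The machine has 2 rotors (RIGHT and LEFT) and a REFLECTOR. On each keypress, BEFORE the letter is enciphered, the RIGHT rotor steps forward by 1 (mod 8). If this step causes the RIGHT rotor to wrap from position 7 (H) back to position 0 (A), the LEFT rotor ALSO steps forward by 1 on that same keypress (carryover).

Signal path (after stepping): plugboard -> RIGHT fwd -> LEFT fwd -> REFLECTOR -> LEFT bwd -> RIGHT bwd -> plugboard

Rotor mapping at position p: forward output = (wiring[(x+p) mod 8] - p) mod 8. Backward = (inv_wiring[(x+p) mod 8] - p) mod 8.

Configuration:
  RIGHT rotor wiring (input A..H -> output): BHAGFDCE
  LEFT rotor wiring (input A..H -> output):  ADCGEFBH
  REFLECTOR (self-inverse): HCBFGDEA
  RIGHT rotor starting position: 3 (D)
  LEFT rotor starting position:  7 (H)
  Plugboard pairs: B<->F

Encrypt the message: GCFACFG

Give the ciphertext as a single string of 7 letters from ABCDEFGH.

Answer: DGEHFHE

Derivation:
Char 1 ('G'): step: R->4, L=7; G->plug->G->R->E->L->H->refl->A->L'->A->R'->D->plug->D
Char 2 ('C'): step: R->5, L=7; C->plug->C->R->H->L->C->refl->B->L'->B->R'->G->plug->G
Char 3 ('F'): step: R->6, L=7; F->plug->B->R->G->L->G->refl->E->L'->C->R'->E->plug->E
Char 4 ('A'): step: R->7, L=7; A->plug->A->R->F->L->F->refl->D->L'->D->R'->H->plug->H
Char 5 ('C'): step: R->0, L->0 (L advanced); C->plug->C->R->A->L->A->refl->H->L'->H->R'->B->plug->F
Char 6 ('F'): step: R->1, L=0; F->plug->B->R->H->L->H->refl->A->L'->A->R'->H->plug->H
Char 7 ('G'): step: R->2, L=0; G->plug->G->R->H->L->H->refl->A->L'->A->R'->E->plug->E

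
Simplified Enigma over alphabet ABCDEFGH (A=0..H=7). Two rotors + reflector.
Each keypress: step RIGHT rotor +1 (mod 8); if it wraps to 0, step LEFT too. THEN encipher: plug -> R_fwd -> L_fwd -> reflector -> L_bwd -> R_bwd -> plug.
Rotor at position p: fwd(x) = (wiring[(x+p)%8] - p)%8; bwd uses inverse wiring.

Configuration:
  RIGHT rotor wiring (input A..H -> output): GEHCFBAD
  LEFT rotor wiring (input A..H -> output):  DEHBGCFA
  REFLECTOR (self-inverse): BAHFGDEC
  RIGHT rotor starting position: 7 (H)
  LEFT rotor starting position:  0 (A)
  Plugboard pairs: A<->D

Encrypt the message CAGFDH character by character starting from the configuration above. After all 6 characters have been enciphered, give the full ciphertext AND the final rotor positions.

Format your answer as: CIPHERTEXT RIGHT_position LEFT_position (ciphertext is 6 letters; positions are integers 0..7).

Answer: DGHEBB 5 1

Derivation:
Char 1 ('C'): step: R->0, L->1 (L advanced); C->plug->C->R->H->L->C->refl->H->L'->G->R'->A->plug->D
Char 2 ('A'): step: R->1, L=1; A->plug->D->R->E->L->B->refl->A->L'->C->R'->G->plug->G
Char 3 ('G'): step: R->2, L=1; G->plug->G->R->E->L->B->refl->A->L'->C->R'->H->plug->H
Char 4 ('F'): step: R->3, L=1; F->plug->F->R->D->L->F->refl->D->L'->A->R'->E->plug->E
Char 5 ('D'): step: R->4, L=1; D->plug->A->R->B->L->G->refl->E->L'->F->R'->B->plug->B
Char 6 ('H'): step: R->5, L=1; H->plug->H->R->A->L->D->refl->F->L'->D->R'->B->plug->B
Final: ciphertext=DGHEBB, RIGHT=5, LEFT=1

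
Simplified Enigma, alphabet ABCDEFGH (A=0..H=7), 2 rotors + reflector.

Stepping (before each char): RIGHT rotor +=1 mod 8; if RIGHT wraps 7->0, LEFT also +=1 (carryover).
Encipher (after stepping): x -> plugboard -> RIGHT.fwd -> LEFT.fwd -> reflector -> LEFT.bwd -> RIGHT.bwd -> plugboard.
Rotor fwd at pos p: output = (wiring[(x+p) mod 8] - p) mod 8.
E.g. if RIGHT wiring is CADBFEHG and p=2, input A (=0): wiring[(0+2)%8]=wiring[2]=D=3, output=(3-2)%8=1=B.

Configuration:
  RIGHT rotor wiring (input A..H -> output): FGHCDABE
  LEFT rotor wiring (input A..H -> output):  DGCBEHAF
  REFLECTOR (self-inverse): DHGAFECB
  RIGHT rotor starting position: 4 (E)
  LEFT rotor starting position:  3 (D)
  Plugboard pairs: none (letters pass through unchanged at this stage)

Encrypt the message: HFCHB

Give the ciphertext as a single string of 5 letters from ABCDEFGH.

Answer: GDGEA

Derivation:
Char 1 ('H'): step: R->5, L=3; H->plug->H->R->G->L->D->refl->A->L'->F->R'->G->plug->G
Char 2 ('F'): step: R->6, L=3; F->plug->F->R->E->L->C->refl->G->L'->A->R'->D->plug->D
Char 3 ('C'): step: R->7, L=3; C->plug->C->R->H->L->H->refl->B->L'->B->R'->G->plug->G
Char 4 ('H'): step: R->0, L->4 (L advanced); H->plug->H->R->E->L->H->refl->B->L'->D->R'->E->plug->E
Char 5 ('B'): step: R->1, L=4; B->plug->B->R->G->L->G->refl->C->L'->F->R'->A->plug->A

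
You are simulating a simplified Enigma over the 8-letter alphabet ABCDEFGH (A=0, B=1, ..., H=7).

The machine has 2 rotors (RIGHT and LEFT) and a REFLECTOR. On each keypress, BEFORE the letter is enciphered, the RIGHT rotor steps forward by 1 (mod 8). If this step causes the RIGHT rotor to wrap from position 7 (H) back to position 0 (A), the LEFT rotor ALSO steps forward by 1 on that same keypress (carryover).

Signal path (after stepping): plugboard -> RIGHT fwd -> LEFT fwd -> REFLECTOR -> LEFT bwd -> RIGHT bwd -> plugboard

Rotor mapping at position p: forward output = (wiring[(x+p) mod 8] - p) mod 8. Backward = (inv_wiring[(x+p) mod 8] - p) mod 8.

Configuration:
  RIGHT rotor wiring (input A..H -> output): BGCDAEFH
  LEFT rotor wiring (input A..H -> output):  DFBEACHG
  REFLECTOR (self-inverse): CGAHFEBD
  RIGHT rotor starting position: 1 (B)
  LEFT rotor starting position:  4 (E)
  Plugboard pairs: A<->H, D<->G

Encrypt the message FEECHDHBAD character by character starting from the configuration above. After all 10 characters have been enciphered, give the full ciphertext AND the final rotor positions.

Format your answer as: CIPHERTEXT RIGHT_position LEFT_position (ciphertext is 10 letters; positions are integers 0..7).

Char 1 ('F'): step: R->2, L=4; F->plug->F->R->F->L->B->refl->G->L'->B->R'->B->plug->B
Char 2 ('E'): step: R->3, L=4; E->plug->E->R->E->L->H->refl->D->L'->C->R'->D->plug->G
Char 3 ('E'): step: R->4, L=4; E->plug->E->R->F->L->B->refl->G->L'->B->R'->C->plug->C
Char 4 ('C'): step: R->5, L=4; C->plug->C->R->C->L->D->refl->H->L'->E->R'->D->plug->G
Char 5 ('H'): step: R->6, L=4; H->plug->A->R->H->L->A->refl->C->L'->D->R'->C->plug->C
Char 6 ('D'): step: R->7, L=4; D->plug->G->R->F->L->B->refl->G->L'->B->R'->F->plug->F
Char 7 ('H'): step: R->0, L->5 (L advanced); H->plug->A->R->B->L->C->refl->A->L'->E->R'->F->plug->F
Char 8 ('B'): step: R->1, L=5; B->plug->B->R->B->L->C->refl->A->L'->E->R'->F->plug->F
Char 9 ('A'): step: R->2, L=5; A->plug->H->R->E->L->A->refl->C->L'->B->R'->B->plug->B
Char 10 ('D'): step: R->3, L=5; D->plug->G->R->D->L->G->refl->B->L'->C->R'->D->plug->G
Final: ciphertext=BGCGCFFFBG, RIGHT=3, LEFT=5

Answer: BGCGCFFFBG 3 5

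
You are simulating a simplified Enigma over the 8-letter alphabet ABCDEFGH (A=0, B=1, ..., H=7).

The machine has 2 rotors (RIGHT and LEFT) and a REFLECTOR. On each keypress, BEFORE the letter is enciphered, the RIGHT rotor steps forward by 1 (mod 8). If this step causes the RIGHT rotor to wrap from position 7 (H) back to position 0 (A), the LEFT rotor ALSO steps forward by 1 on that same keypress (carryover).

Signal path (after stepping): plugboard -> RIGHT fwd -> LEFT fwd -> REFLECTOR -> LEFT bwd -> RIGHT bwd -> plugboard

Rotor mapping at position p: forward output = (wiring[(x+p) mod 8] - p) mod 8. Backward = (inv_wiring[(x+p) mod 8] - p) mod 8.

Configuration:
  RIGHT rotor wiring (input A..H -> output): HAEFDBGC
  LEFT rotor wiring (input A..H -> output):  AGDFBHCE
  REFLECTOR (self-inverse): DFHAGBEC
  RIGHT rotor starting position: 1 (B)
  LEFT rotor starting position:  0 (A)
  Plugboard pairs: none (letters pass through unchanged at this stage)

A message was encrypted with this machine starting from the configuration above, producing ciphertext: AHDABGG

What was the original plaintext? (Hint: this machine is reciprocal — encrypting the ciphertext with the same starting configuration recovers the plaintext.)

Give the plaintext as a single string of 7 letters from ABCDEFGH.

Char 1 ('A'): step: R->2, L=0; A->plug->A->R->C->L->D->refl->A->L'->A->R'->F->plug->F
Char 2 ('H'): step: R->3, L=0; H->plug->H->R->B->L->G->refl->E->L'->H->R'->E->plug->E
Char 3 ('D'): step: R->4, L=0; D->plug->D->R->G->L->C->refl->H->L'->F->R'->B->plug->B
Char 4 ('A'): step: R->5, L=0; A->plug->A->R->E->L->B->refl->F->L'->D->R'->E->plug->E
Char 5 ('B'): step: R->6, L=0; B->plug->B->R->E->L->B->refl->F->L'->D->R'->H->plug->H
Char 6 ('G'): step: R->7, L=0; G->plug->G->R->C->L->D->refl->A->L'->A->R'->B->plug->B
Char 7 ('G'): step: R->0, L->1 (L advanced); G->plug->G->R->G->L->D->refl->A->L'->D->R'->E->plug->E

Answer: FEBEHBE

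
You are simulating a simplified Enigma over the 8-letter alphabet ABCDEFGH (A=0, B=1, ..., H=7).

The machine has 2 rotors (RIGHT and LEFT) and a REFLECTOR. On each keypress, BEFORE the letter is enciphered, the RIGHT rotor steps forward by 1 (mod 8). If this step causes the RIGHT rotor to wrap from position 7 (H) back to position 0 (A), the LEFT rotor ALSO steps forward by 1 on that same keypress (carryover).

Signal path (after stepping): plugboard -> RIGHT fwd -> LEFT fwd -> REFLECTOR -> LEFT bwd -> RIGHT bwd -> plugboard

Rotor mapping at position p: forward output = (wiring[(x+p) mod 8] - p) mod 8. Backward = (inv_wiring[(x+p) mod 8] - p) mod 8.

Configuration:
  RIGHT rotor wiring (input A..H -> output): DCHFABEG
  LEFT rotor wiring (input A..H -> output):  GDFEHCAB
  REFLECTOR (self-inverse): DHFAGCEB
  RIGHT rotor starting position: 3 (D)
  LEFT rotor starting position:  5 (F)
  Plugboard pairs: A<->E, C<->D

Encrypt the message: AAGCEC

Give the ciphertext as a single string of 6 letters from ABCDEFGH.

Answer: DDCEAG

Derivation:
Char 1 ('A'): step: R->4, L=5; A->plug->E->R->H->L->C->refl->F->L'->A->R'->C->plug->D
Char 2 ('A'): step: R->5, L=5; A->plug->E->R->F->L->A->refl->D->L'->B->R'->C->plug->D
Char 3 ('G'): step: R->6, L=5; G->plug->G->R->C->L->E->refl->G->L'->E->R'->D->plug->C
Char 4 ('C'): step: R->7, L=5; C->plug->D->R->A->L->F->refl->C->L'->H->R'->A->plug->E
Char 5 ('E'): step: R->0, L->6 (L advanced); E->plug->A->R->D->L->F->refl->C->L'->A->R'->E->plug->A
Char 6 ('C'): step: R->1, L=6; C->plug->D->R->H->L->E->refl->G->L'->F->R'->G->plug->G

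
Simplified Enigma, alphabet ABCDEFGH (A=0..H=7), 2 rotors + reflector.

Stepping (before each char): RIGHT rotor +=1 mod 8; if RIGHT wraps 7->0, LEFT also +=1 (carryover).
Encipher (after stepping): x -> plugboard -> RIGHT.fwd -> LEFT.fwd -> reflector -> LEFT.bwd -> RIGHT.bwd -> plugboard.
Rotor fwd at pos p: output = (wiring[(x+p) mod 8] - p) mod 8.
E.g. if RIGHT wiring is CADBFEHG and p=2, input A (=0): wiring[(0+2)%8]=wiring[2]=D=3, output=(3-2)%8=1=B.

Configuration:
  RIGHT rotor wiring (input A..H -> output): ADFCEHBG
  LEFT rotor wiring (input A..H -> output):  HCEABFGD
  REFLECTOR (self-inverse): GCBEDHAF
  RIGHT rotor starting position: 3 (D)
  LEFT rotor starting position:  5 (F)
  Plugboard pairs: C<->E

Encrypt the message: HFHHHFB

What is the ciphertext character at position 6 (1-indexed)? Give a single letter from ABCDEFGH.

Char 1 ('H'): step: R->4, L=5; H->plug->H->R->G->L->D->refl->E->L'->H->R'->F->plug->F
Char 2 ('F'): step: R->5, L=5; F->plug->F->R->A->L->A->refl->G->L'->C->R'->A->plug->A
Char 3 ('H'): step: R->6, L=5; H->plug->H->R->B->L->B->refl->C->L'->D->R'->A->plug->A
Char 4 ('H'): step: R->7, L=5; H->plug->H->R->C->L->G->refl->A->L'->A->R'->G->plug->G
Char 5 ('H'): step: R->0, L->6 (L advanced); H->plug->H->R->G->L->D->refl->E->L'->D->R'->B->plug->B
Char 6 ('F'): step: R->1, L=6; F->plug->F->R->A->L->A->refl->G->L'->E->R'->B->plug->B

B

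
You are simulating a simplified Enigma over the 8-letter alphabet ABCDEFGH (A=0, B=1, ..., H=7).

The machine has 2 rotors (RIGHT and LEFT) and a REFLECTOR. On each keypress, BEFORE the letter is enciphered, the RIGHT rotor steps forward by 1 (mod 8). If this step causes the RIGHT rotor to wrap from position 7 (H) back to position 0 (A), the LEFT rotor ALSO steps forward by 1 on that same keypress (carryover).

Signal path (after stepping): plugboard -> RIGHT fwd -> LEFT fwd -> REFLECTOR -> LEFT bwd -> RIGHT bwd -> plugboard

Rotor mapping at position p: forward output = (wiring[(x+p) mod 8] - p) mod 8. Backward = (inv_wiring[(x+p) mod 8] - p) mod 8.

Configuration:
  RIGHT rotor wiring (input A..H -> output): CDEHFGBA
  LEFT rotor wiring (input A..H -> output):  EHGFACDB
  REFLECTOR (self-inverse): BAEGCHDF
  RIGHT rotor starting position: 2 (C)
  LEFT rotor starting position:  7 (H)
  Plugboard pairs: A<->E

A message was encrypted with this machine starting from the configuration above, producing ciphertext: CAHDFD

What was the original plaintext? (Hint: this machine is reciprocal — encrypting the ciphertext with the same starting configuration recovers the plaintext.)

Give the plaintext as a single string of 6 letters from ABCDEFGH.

Char 1 ('C'): step: R->3, L=7; C->plug->C->R->D->L->H->refl->F->L'->B->R'->H->plug->H
Char 2 ('A'): step: R->4, L=7; A->plug->E->R->G->L->D->refl->G->L'->E->R'->D->plug->D
Char 3 ('H'): step: R->5, L=7; H->plug->H->R->A->L->C->refl->E->L'->H->R'->F->plug->F
Char 4 ('D'): step: R->6, L=7; D->plug->D->R->F->L->B->refl->A->L'->C->R'->B->plug->B
Char 5 ('F'): step: R->7, L=7; F->plug->F->R->G->L->D->refl->G->L'->E->R'->C->plug->C
Char 6 ('D'): step: R->0, L->0 (L advanced); D->plug->D->R->H->L->B->refl->A->L'->E->R'->C->plug->C

Answer: HDFBCC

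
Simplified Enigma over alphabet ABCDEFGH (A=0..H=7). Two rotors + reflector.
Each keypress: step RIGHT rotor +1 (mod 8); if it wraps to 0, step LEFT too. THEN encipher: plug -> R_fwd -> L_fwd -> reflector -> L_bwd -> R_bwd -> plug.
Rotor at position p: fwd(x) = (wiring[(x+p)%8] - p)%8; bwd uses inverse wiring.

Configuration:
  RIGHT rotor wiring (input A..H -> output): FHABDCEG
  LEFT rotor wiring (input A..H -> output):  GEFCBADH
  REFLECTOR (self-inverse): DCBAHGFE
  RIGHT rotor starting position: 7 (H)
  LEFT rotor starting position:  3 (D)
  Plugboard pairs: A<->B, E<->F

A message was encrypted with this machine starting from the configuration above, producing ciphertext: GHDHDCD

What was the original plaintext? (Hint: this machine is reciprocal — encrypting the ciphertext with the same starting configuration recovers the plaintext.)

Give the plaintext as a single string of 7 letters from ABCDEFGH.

Answer: HBAFFFF

Derivation:
Char 1 ('G'): step: R->0, L->4 (L advanced); G->plug->G->R->E->L->C->refl->B->L'->G->R'->H->plug->H
Char 2 ('H'): step: R->1, L=4; H->plug->H->R->E->L->C->refl->B->L'->G->R'->A->plug->B
Char 3 ('D'): step: R->2, L=4; D->plug->D->R->A->L->F->refl->G->L'->H->R'->B->plug->A
Char 4 ('H'): step: R->3, L=4; H->plug->H->R->F->L->A->refl->D->L'->D->R'->E->plug->F
Char 5 ('D'): step: R->4, L=4; D->plug->D->R->C->L->H->refl->E->L'->B->R'->E->plug->F
Char 6 ('C'): step: R->5, L=4; C->plug->C->R->B->L->E->refl->H->L'->C->R'->E->plug->F
Char 7 ('D'): step: R->6, L=4; D->plug->D->R->B->L->E->refl->H->L'->C->R'->E->plug->F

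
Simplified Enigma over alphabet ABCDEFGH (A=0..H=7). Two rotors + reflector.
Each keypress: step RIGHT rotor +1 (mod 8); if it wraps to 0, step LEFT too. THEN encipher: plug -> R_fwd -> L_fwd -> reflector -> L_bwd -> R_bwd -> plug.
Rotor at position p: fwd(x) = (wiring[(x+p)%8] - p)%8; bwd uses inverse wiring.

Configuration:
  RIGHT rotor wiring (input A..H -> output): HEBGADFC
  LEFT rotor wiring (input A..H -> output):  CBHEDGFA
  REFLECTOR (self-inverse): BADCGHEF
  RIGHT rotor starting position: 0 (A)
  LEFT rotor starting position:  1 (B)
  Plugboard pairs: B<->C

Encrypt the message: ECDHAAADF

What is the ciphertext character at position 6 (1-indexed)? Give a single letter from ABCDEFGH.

Char 1 ('E'): step: R->1, L=1; E->plug->E->R->C->L->D->refl->C->L'->D->R'->A->plug->A
Char 2 ('C'): step: R->2, L=1; C->plug->B->R->E->L->F->refl->H->L'->G->R'->C->plug->B
Char 3 ('D'): step: R->3, L=1; D->plug->D->R->C->L->D->refl->C->L'->D->R'->A->plug->A
Char 4 ('H'): step: R->4, L=1; H->plug->H->R->C->L->D->refl->C->L'->D->R'->E->plug->E
Char 5 ('A'): step: R->5, L=1; A->plug->A->R->G->L->H->refl->F->L'->E->R'->F->plug->F
Char 6 ('A'): step: R->6, L=1; A->plug->A->R->H->L->B->refl->A->L'->A->R'->F->plug->F

F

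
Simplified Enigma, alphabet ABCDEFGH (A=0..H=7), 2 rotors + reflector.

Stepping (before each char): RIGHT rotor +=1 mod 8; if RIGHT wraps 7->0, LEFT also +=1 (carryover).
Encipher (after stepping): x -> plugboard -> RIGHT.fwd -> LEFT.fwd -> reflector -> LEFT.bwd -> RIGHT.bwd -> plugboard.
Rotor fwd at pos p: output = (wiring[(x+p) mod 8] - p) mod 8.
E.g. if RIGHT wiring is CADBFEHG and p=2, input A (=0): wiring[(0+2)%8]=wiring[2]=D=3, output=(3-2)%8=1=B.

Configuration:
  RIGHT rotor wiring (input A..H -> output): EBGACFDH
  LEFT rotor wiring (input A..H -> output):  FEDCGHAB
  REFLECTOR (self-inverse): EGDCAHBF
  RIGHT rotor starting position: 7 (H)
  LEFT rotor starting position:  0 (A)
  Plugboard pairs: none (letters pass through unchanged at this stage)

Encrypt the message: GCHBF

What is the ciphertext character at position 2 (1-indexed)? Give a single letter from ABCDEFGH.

Char 1 ('G'): step: R->0, L->1 (L advanced); G->plug->G->R->D->L->F->refl->H->L'->F->R'->F->plug->F
Char 2 ('C'): step: R->1, L=1; C->plug->C->R->H->L->E->refl->A->L'->G->R'->G->plug->G

G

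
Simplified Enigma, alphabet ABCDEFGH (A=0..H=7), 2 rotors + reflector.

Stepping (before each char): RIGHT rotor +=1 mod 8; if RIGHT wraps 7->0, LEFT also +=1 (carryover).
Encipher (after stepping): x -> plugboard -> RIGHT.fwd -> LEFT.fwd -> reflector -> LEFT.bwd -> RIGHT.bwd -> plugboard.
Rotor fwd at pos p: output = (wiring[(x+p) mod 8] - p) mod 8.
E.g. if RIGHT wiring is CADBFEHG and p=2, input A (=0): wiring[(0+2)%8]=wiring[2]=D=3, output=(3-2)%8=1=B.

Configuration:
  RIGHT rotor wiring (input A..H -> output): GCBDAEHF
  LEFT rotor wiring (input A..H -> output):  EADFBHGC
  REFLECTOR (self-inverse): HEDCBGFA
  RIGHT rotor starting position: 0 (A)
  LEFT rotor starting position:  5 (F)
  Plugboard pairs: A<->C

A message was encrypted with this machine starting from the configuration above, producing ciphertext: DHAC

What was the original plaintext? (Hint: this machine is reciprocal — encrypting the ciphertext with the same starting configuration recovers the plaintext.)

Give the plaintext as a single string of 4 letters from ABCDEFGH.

Char 1 ('D'): step: R->1, L=5; D->plug->D->R->H->L->E->refl->B->L'->B->R'->A->plug->C
Char 2 ('H'): step: R->2, L=5; H->plug->H->R->A->L->C->refl->D->L'->E->R'->G->plug->G
Char 3 ('A'): step: R->3, L=5; A->plug->C->R->B->L->B->refl->E->L'->H->R'->G->plug->G
Char 4 ('C'): step: R->4, L=5; C->plug->A->R->E->L->D->refl->C->L'->A->R'->B->plug->B

Answer: CGGB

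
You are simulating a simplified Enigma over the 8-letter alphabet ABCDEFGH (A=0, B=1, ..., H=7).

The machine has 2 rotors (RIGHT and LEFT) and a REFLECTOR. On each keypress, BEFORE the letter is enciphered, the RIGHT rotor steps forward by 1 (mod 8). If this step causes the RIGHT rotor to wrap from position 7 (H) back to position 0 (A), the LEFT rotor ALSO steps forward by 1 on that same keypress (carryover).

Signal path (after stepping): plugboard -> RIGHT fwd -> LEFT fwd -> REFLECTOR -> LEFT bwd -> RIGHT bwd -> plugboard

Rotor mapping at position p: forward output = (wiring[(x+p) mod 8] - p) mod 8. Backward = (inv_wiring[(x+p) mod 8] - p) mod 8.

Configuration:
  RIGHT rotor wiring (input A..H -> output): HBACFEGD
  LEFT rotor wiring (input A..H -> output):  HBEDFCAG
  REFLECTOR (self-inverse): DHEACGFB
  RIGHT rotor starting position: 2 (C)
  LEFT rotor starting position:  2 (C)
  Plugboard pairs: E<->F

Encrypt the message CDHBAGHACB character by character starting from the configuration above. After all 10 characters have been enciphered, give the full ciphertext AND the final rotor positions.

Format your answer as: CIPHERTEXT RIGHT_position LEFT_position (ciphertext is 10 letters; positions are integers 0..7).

Char 1 ('C'): step: R->3, L=2; C->plug->C->R->B->L->B->refl->H->L'->H->R'->A->plug->A
Char 2 ('D'): step: R->4, L=2; D->plug->D->R->H->L->H->refl->B->L'->B->R'->A->plug->A
Char 3 ('H'): step: R->5, L=2; H->plug->H->R->A->L->C->refl->E->L'->F->R'->G->plug->G
Char 4 ('B'): step: R->6, L=2; B->plug->B->R->F->L->E->refl->C->L'->A->R'->A->plug->A
Char 5 ('A'): step: R->7, L=2; A->plug->A->R->E->L->G->refl->F->L'->G->R'->F->plug->E
Char 6 ('G'): step: R->0, L->3 (L advanced); G->plug->G->R->G->L->G->refl->F->L'->D->R'->H->plug->H
Char 7 ('H'): step: R->1, L=3; H->plug->H->R->G->L->G->refl->F->L'->D->R'->E->plug->F
Char 8 ('A'): step: R->2, L=3; A->plug->A->R->G->L->G->refl->F->L'->D->R'->C->plug->C
Char 9 ('C'): step: R->3, L=3; C->plug->C->R->B->L->C->refl->E->L'->F->R'->H->plug->H
Char 10 ('B'): step: R->4, L=3; B->plug->B->R->A->L->A->refl->D->L'->E->R'->G->plug->G
Final: ciphertext=AAGAEHFCHG, RIGHT=4, LEFT=3

Answer: AAGAEHFCHG 4 3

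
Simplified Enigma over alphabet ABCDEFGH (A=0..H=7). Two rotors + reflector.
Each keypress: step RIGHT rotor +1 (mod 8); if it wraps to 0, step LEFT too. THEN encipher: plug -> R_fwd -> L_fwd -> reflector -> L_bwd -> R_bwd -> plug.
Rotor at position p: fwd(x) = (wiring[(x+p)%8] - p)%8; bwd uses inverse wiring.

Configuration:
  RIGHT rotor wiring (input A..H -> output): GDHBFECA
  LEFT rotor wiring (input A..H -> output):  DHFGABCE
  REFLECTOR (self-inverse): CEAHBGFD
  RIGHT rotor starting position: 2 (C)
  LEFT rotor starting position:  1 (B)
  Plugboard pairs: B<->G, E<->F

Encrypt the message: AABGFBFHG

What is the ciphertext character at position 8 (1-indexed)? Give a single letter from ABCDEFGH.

Char 1 ('A'): step: R->3, L=1; A->plug->A->R->G->L->D->refl->H->L'->D->R'->F->plug->E
Char 2 ('A'): step: R->4, L=1; A->plug->A->R->B->L->E->refl->B->L'->F->R'->H->plug->H
Char 3 ('B'): step: R->5, L=1; B->plug->G->R->E->L->A->refl->C->L'->H->R'->A->plug->A
Char 4 ('G'): step: R->6, L=1; G->plug->B->R->C->L->F->refl->G->L'->A->R'->C->plug->C
Char 5 ('F'): step: R->7, L=1; F->plug->E->R->C->L->F->refl->G->L'->A->R'->D->plug->D
Char 6 ('B'): step: R->0, L->2 (L advanced); B->plug->G->R->C->L->G->refl->F->L'->H->R'->C->plug->C
Char 7 ('F'): step: R->1, L=2; F->plug->E->R->D->L->H->refl->D->L'->A->R'->C->plug->C
Char 8 ('H'): step: R->2, L=2; H->plug->H->R->B->L->E->refl->B->L'->G->R'->F->plug->E

E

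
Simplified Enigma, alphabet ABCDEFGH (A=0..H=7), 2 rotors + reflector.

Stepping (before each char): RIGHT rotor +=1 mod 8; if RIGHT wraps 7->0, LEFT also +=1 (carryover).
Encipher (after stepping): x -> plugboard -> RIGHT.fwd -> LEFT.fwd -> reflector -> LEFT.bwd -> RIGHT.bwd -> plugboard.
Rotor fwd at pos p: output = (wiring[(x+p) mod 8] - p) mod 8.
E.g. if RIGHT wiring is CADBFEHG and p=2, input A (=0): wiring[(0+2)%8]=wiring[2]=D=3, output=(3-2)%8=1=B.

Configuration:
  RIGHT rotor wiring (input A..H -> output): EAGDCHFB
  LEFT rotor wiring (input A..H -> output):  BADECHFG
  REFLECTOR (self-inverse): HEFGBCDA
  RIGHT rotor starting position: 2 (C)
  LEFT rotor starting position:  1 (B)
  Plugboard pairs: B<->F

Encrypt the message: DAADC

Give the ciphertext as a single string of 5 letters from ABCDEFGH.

Answer: CCCGH

Derivation:
Char 1 ('D'): step: R->3, L=1; D->plug->D->R->C->L->D->refl->G->L'->E->R'->C->plug->C
Char 2 ('A'): step: R->4, L=1; A->plug->A->R->G->L->F->refl->C->L'->B->R'->C->plug->C
Char 3 ('A'): step: R->5, L=1; A->plug->A->R->C->L->D->refl->G->L'->E->R'->C->plug->C
Char 4 ('D'): step: R->6, L=1; D->plug->D->R->C->L->D->refl->G->L'->E->R'->G->plug->G
Char 5 ('C'): step: R->7, L=1; C->plug->C->R->B->L->C->refl->F->L'->G->R'->H->plug->H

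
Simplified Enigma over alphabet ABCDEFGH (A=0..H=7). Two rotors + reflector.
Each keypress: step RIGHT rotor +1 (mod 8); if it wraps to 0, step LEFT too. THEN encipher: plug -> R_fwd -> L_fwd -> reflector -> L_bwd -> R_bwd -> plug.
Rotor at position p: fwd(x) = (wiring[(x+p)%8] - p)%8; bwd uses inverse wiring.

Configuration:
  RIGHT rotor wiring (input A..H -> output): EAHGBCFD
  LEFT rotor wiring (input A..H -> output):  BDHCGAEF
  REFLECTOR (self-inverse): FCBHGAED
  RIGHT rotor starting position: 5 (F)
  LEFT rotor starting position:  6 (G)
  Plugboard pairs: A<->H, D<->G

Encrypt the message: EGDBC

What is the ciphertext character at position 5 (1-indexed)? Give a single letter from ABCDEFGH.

Char 1 ('E'): step: R->6, L=6; E->plug->E->R->B->L->H->refl->D->L'->C->R'->D->plug->G
Char 2 ('G'): step: R->7, L=6; G->plug->D->R->A->L->G->refl->E->L'->F->R'->B->plug->B
Char 3 ('D'): step: R->0, L->7 (L advanced); D->plug->G->R->F->L->H->refl->D->L'->E->R'->A->plug->H
Char 4 ('B'): step: R->1, L=7; B->plug->B->R->G->L->B->refl->C->L'->B->R'->E->plug->E
Char 5 ('C'): step: R->2, L=7; C->plug->C->R->H->L->F->refl->A->L'->D->R'->E->plug->E

E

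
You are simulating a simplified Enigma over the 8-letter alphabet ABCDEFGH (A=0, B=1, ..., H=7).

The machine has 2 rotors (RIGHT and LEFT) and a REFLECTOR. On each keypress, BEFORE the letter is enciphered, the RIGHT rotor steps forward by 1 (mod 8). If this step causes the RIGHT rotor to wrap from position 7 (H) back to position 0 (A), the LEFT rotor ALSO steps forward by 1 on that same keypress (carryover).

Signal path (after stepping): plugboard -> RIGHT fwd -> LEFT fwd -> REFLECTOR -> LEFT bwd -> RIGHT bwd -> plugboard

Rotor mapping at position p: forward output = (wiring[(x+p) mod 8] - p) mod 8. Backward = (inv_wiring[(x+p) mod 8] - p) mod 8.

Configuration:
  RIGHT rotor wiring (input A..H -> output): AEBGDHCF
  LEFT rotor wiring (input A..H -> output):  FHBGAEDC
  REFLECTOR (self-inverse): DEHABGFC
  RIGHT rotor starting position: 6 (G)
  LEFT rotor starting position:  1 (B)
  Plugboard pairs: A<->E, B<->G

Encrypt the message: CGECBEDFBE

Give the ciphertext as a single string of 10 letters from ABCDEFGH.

Char 1 ('C'): step: R->7, L=1; C->plug->C->R->F->L->C->refl->H->L'->D->R'->H->plug->H
Char 2 ('G'): step: R->0, L->2 (L advanced); G->plug->B->R->E->L->B->refl->E->L'->B->R'->C->plug->C
Char 3 ('E'): step: R->1, L=2; E->plug->A->R->D->L->C->refl->H->L'->A->R'->B->plug->G
Char 4 ('C'): step: R->2, L=2; C->plug->C->R->B->L->E->refl->B->L'->E->R'->B->plug->G
Char 5 ('B'): step: R->3, L=2; B->plug->G->R->B->L->E->refl->B->L'->E->R'->C->plug->C
Char 6 ('E'): step: R->4, L=2; E->plug->A->R->H->L->F->refl->G->L'->C->R'->H->plug->H
Char 7 ('D'): step: R->5, L=2; D->plug->D->R->D->L->C->refl->H->L'->A->R'->C->plug->C
Char 8 ('F'): step: R->6, L=2; F->plug->F->R->A->L->H->refl->C->L'->D->R'->E->plug->A
Char 9 ('B'): step: R->7, L=2; B->plug->G->R->A->L->H->refl->C->L'->D->R'->H->plug->H
Char 10 ('E'): step: R->0, L->3 (L advanced); E->plug->A->R->A->L->D->refl->A->L'->D->R'->E->plug->A

Answer: HCGGCHCAHA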